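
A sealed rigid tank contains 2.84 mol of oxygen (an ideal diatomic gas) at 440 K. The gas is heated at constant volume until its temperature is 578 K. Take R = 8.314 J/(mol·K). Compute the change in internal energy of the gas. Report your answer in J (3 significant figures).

ΔU ≈ 8150 J

Constant volume ⇒ W = 0, so Q = ΔU = nCᵥΔT with Cᵥ = 5R/2 = 20.79 J/(mol·K).
ΔU = (2.84)(20.79)(578 − 440) = 8146 J.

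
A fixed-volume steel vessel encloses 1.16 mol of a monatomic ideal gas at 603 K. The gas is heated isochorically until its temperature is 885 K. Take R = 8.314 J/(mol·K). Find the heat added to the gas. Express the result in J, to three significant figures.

Q ≈ 4080 J

Constant volume ⇒ W = 0, so Q = ΔU = nCᵥΔT with Cᵥ = 3R/2 = 12.47 J/(mol·K).
ΔU = (1.16)(12.47)(885 − 603) = 4080 J.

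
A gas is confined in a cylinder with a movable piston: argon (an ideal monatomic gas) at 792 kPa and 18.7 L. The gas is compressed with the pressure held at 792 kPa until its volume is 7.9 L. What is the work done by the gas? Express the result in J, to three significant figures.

W ≈ -8550 J

Isobaric: W = P ΔV.
W = (792 kPa)(7.9 − 18.7 L) = (792)(-10.8) = -8554 J.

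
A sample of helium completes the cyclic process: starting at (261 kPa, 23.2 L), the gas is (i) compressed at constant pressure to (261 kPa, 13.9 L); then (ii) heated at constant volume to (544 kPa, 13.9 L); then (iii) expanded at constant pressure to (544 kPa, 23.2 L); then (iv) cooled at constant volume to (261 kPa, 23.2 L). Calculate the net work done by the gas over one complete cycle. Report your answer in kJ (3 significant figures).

W_net ≈ 2.63 kJ

Constant-volume legs do no work.
W(i) = (261)(13.9 − 23.2) = -2427 J; W(iii) = (544)(23.2 − 13.9) = 5059 J.
W_net = -2427 + 5059 = 2632 J (the clockwise enclosed area).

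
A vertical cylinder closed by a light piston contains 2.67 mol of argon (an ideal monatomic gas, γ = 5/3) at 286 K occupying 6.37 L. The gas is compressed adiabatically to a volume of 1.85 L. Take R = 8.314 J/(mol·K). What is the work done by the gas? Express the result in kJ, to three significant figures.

Adiabatic: TV^(γ−1) = const with γ = 5/3.
T₂ = T₁ (V₁/V₂)^(γ−1) = 286 × (6.37/1.85)^0.667 = 286 × 2.28 = 652.1 K.
W_by = nCᵥ(T₁ − T₂) = (2.67)(12.47)(286 − 652.1) = -12192 J.

W ≈ -12.2 kJ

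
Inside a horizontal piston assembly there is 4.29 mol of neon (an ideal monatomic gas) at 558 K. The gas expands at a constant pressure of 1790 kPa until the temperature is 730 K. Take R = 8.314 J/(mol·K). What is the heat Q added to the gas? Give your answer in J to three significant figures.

Q ≈ 15300 J

Isobaric: W = nRΔT = (4.29)(8.314)(172) = 6135 J.
ΔU = nCᵥΔT with Cᵥ = 3R/2: ΔU = (4.29)(12.47)(172) = 9202 J.
Q = ΔU + W = 9202 + 6135 = 15337 J.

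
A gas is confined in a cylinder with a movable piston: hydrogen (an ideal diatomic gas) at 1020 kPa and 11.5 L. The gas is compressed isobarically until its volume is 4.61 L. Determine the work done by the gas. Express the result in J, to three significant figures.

W ≈ -7030 J

Isobaric: W = P ΔV.
W = (1020 kPa)(4.61 − 11.5 L) = (1020)(-6.89) = -7028 J.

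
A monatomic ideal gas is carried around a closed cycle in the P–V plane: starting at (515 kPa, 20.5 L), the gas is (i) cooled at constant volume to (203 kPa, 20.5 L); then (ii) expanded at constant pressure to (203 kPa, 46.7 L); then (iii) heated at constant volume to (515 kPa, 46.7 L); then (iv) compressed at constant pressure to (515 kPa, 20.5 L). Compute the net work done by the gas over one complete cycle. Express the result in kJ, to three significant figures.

Constant-volume legs do no work.
W(ii) = (203)(46.7 − 20.5) = 5319 J; W(iv) = (515)(20.5 − 46.7) = -13493 J.
W_net = 5319 − 13493 = -8174 J (the counter-clockwise enclosed area).

W_net ≈ -8.17 kJ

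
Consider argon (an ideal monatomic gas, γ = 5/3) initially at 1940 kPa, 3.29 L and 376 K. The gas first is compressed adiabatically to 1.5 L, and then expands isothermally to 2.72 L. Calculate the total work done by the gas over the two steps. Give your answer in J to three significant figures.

Step 1 (adiabatic): W = (P₁V₁ − P₂V₂)/(γ−1) = (6383 − 10775)/0.667 = -6588 J.
After step 1: P = 7183 kPa, V = 1.5 L, T = 634.7 K.
Step 2 (isothermal): W = P₁V₁ ln(V₂/V₁) = (10775) ln(2.72/1.5) = 6413 J.
W_total = -6588 + 6413 = -175.3 J.

W_total ≈ -175 J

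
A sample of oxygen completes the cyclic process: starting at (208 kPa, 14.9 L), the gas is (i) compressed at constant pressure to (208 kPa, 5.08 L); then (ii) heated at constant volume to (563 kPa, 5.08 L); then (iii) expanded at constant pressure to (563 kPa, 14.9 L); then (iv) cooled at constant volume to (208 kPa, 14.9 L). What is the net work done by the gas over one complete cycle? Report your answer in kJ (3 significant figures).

Constant-volume legs do no work.
W(i) = (208)(5.08 − 14.9) = -2043 J; W(iii) = (563)(14.9 − 5.08) = 5529 J.
W_net = -2043 + 5529 = 3486 J (the clockwise enclosed area).

W_net ≈ 3.49 kJ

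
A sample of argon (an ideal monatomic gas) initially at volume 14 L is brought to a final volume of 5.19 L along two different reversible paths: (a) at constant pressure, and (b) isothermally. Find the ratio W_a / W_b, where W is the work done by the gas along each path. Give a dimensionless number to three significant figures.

W_a / W_b ≈ 0.634

Path (a) isobaric: W = P₁(V₂ − V₁) → W_a/(P₁V₁) = -0.6293.
Path (b) isothermal: W = P₁V₁ ln(V₂/V₁) → W_b/(P₁V₁) = -0.9923.
W_a / W_b = -0.6293 / -0.9923 = 0.6342.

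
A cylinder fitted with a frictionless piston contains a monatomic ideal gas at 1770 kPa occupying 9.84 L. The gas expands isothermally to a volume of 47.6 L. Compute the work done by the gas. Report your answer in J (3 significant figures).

W ≈ 27500 J

Isothermal: W = nRT ln(V₂/V₁) = P₁V₁ ln(V₂/V₁).
P₁V₁ = (1770 kPa)(9.84 L) = 17417 J.
W = 17417 × ln(47.6/9.84) = 17417 × 1.576
W_by_gas = 27455 J.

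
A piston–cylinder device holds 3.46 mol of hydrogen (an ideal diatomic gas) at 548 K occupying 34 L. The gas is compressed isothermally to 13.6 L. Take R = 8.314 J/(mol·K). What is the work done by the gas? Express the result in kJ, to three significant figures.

W ≈ -14.4 kJ

Isothermal: W = nRT ln(V₂/V₁).
W = (3.46)(8.314)(548) × ln(13.6/34)
  = 15764 × -0.9163
W_by_gas = -14444 J.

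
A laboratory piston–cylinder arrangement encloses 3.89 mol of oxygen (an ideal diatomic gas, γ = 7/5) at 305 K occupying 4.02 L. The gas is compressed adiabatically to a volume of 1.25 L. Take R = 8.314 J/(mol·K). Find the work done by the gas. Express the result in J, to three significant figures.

W ≈ -14700 J

Adiabatic: TV^(γ−1) = const with γ = 7/5.
T₂ = T₁ (V₁/V₂)^(γ−1) = 305 × (4.02/1.25)^0.4 = 305 × 1.596 = 486.7 K.
W_by = nCᵥ(T₁ − T₂) = (3.89)(20.79)(305 − 486.7) = -14688 J.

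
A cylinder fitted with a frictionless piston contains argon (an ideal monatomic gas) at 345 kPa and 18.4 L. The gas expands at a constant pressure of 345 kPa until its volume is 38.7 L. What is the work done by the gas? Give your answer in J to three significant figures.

W ≈ 7000 J

Isobaric: W = P ΔV.
W = (345 kPa)(38.7 − 18.4 L) = (345)(20.3) = 7004 J.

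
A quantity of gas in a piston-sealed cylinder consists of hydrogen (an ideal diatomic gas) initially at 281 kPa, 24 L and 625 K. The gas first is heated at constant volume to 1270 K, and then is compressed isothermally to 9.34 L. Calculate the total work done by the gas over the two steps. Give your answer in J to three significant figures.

Step 1 (isochoric): W = 0 (constant volume).
After step 1: P = 571 kPa (V unchanged).
Step 2 (isothermal): W = P₁V₁ ln(V₂/V₁) = (13704) ln(9.34/24) = -12933 J.
W_total = 0 − 12933 = -12933 J.

W_total ≈ -12900 J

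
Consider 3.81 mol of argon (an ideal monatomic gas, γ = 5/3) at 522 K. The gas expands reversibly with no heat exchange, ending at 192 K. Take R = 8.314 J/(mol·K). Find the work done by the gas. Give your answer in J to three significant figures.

W ≈ 15700 J

Adiabatic ⇒ Q = 0, so W_by = −ΔU = nCᵥ(T₁ − T₂).
Cᵥ = 3R/2 = 12.47 J/(mol·K).
W = (3.81)(12.47)(522 − 192) = 15680 J.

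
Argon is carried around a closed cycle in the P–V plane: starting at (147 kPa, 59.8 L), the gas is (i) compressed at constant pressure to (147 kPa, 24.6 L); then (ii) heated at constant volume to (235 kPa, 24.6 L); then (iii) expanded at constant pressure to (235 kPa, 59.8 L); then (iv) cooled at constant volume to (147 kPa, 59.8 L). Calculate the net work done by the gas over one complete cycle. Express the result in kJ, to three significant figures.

Constant-volume legs do no work.
W(i) = (147)(24.6 − 59.8) = -5174 J; W(iii) = (235)(59.8 − 24.6) = 8272 J.
W_net = -5174 + 8272 = 3098 J (the clockwise enclosed area).

W_net ≈ 3.10 kJ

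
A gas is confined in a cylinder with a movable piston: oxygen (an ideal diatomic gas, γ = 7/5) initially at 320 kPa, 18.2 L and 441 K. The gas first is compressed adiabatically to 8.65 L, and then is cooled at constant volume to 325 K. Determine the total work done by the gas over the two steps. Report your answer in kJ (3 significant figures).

W_total ≈ -5.05 kJ

Step 1 (adiabatic): W = (P₁V₁ − P₂V₂)/(γ−1) = (5824 − 7842)/0.4 = -5046 J.
Step 2 (isochoric): W = 0 (constant volume).
W_total = -5046 + 0 = -5046 J.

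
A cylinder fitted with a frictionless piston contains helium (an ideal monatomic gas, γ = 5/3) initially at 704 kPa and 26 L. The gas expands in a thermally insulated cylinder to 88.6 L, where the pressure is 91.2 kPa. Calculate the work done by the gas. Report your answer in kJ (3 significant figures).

W ≈ 15.3 kJ

Adiabatic: W = (P₁V₁ − P₂V₂)/(γ − 1) with γ = 5/3.
P₁V₁ = 18304 J, P₂V₂ = 8080 J.
W = (18304 − 8080) / 0.6667 = 15336 J.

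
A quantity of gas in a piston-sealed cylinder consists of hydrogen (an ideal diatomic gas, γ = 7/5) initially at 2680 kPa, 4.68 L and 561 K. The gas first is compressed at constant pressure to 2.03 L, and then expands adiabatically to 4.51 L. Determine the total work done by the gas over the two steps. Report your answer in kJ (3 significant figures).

Step 1 (isobaric): W = PΔV = (2680 kPa)(2.03 − 4.68 L) = -7102 J.
After step 1: P = 2680 kPa, V = 2.03 L, T = 243.3 K.
Step 2 (adiabatic): W = (P₁V₁ − P₂V₂)/(γ−1) = (5440 − 3953)/0.4 = 3718 J.
W_total = -7102 + 3718 = -3384 J.

W_total ≈ -3.38 kJ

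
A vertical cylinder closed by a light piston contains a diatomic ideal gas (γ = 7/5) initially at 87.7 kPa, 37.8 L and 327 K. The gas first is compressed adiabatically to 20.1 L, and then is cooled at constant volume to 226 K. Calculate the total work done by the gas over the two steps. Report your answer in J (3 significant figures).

W_total ≈ -2380 J

Step 1 (adiabatic): W = (P₁V₁ − P₂V₂)/(γ−1) = (3315 − 4268)/0.4 = -2382 J.
Step 2 (isochoric): W = 0 (constant volume).
W_total = -2382 + 0 = -2382 J.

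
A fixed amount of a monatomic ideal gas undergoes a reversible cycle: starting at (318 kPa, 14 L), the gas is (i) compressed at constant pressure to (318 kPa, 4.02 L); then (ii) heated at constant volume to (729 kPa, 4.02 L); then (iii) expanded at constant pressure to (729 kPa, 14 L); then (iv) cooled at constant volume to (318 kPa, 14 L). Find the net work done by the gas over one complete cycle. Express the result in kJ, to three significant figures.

Constant-volume legs do no work.
W(i) = (318)(4.02 − 14) = -3174 J; W(iii) = (729)(14 − 4.02) = 7275 J.
W_net = -3174 + 7275 = 4102 J (the clockwise enclosed area).

W_net ≈ 4.10 kJ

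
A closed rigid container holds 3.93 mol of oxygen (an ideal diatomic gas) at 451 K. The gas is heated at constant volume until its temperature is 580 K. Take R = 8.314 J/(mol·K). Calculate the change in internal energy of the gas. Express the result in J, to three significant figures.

Constant volume ⇒ W = 0, so Q = ΔU = nCᵥΔT with Cᵥ = 5R/2 = 20.79 J/(mol·K).
ΔU = (3.93)(20.79)(580 − 451) = 10537 J.

ΔU ≈ 10500 J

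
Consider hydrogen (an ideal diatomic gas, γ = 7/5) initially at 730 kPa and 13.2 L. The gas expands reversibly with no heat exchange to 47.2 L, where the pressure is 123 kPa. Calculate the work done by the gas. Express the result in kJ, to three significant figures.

Adiabatic: W = (P₁V₁ − P₂V₂)/(γ − 1) with γ = 7/5.
P₁V₁ = 9636 J, P₂V₂ = 5806 J.
W = (9636 − 5806) / 0.4 = 9576 J.

W ≈ 9.58 kJ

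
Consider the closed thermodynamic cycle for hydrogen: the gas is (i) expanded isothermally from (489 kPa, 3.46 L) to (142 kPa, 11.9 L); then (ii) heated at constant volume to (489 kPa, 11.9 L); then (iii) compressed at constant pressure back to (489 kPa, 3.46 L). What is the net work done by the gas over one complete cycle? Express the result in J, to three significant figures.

Leg (i): W = PᵢVᵢ ln(V_f/Vᵢ) = (1692) ln(11.9/3.46) = 2090 J.
Leg (ii): W = 0.
Leg (iii): W = PΔV = (489)(3.46 − 11.9) = -4127 J.
W_net = 2090 − 4127 = -2037 J.

W_net ≈ -2040 J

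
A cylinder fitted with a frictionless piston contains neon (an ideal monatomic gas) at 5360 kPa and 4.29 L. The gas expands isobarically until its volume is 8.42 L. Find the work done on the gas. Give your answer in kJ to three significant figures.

Isobaric: W = P ΔV.
W = (5360 kPa)(8.42 − 4.29 L) = (5360)(4.13) = 22137 J.
Work on gas = −W_by = -22137 J.

W ≈ -22.1 kJ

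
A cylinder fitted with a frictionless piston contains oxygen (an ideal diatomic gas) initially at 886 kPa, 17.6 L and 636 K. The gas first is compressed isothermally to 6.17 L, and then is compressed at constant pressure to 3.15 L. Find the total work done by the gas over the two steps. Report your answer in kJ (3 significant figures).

W_total ≈ -24.0 kJ

Step 1 (isothermal): W = P₁V₁ ln(V₂/V₁) = (15594) ln(6.17/17.6) = -16345 J.
After step 1: P = 2527 kPa, V = 6.17 L, T = 636 K.
Step 2 (isobaric): W = PΔV = (2527 kPa)(3.15 − 6.17 L) = -7633 J.
W_total = -16345 − 7633 = -23978 J.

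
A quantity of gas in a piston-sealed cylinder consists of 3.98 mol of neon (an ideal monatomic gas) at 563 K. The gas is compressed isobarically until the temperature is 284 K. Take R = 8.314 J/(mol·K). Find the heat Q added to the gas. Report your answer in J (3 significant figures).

Isobaric: W = nRΔT = (3.98)(8.314)(-279) = -9232 J.
ΔU = nCᵥΔT with Cᵥ = 3R/2: ΔU = (3.98)(12.47)(-279) = -13848 J.
Q = ΔU + W = -13848 − 9232 = -23080 J.

Q ≈ -23100 J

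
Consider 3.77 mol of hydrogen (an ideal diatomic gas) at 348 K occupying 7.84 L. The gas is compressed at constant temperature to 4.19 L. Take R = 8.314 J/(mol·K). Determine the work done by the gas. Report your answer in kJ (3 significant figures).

W ≈ -6.83 kJ

Isothermal: W = nRT ln(V₂/V₁).
W = (3.77)(8.314)(348) × ln(4.19/7.84)
  = 10908 × -0.6265
W_by_gas = -6834 J.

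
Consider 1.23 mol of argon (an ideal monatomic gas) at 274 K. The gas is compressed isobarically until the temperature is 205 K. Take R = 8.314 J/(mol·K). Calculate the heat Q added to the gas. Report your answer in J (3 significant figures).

Isobaric: W = nRΔT = (1.23)(8.314)(-69) = -705.6 J.
ΔU = nCᵥΔT with Cᵥ = 3R/2: ΔU = (1.23)(12.47)(-69) = -1058 J.
Q = ΔU + W = -1058 − 705.6 = -1764 J.

Q ≈ -1760 J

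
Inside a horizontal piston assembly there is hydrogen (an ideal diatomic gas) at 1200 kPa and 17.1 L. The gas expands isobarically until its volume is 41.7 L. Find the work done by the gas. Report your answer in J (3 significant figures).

W ≈ 29500 J

Isobaric: W = P ΔV.
W = (1200 kPa)(41.7 − 17.1 L) = (1200)(24.6) = 29520 J.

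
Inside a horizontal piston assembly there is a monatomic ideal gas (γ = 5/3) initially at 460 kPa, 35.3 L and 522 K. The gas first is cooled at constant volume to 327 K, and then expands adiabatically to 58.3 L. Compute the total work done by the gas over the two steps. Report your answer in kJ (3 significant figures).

W_total ≈ 4.34 kJ

Step 1 (isochoric): W = 0 (constant volume).
After step 1: P = 288.2 kPa (V unchanged).
Step 2 (adiabatic): W = (P₁V₁ − P₂V₂)/(γ−1) = (10172 − 7280)/0.667 = 4338 J.
W_total = 0 + 4338 = 4338 J.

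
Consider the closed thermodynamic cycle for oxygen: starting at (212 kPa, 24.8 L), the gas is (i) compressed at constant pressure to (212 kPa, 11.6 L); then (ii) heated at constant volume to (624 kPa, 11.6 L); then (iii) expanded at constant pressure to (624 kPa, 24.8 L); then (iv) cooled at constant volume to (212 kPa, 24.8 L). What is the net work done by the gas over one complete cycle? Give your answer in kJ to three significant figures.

Constant-volume legs do no work.
W(i) = (212)(11.6 − 24.8) = -2798 J; W(iii) = (624)(24.8 − 11.6) = 8237 J.
W_net = -2798 + 8237 = 5438 J (the clockwise enclosed area).

W_net ≈ 5.44 kJ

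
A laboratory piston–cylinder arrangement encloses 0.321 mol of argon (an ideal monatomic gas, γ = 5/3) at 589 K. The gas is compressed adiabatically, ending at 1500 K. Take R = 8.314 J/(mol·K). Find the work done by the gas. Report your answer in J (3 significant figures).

Adiabatic ⇒ Q = 0, so W_by = −ΔU = nCᵥ(T₁ − T₂).
Cᵥ = 3R/2 = 12.47 J/(mol·K).
W = (0.321)(12.47)(589 − 1500) = -3647 J.

W ≈ -3650 J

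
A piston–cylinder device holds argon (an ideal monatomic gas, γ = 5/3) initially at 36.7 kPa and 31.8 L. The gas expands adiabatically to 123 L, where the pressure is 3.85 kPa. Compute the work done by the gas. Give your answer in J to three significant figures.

W ≈ 1040 J

Adiabatic: W = (P₁V₁ − P₂V₂)/(γ − 1) with γ = 5/3.
P₁V₁ = 1167 J, P₂V₂ = 473.6 J.
W = (1167 − 473.6) / 0.6667 = 1040 J.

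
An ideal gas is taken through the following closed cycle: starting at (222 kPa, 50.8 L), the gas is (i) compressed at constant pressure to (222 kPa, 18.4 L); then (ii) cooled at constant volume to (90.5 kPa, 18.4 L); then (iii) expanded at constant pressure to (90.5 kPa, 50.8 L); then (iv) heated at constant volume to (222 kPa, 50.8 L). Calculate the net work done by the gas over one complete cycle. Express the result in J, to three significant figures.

Constant-volume legs do no work.
W(i) = (222)(18.4 − 50.8) = -7193 J; W(iii) = (90.5)(50.8 − 18.4) = 2932 J.
W_net = -7193 + 2932 = -4261 J (the counter-clockwise enclosed area).

W_net ≈ -4260 J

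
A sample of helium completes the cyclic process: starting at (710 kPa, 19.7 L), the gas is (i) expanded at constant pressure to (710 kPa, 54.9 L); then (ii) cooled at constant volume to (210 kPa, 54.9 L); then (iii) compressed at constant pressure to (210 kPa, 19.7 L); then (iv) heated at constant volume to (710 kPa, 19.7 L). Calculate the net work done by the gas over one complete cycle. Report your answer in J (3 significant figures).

W_net ≈ 17600 J

Constant-volume legs do no work.
W(i) = (710)(54.9 − 19.7) = 24992 J; W(iii) = (210)(19.7 − 54.9) = -7392 J.
W_net = 24992 − 7392 = 17600 J (the clockwise enclosed area).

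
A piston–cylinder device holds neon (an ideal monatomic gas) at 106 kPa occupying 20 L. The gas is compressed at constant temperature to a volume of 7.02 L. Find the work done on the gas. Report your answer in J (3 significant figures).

Isothermal: W = nRT ln(V₂/V₁) = P₁V₁ ln(V₂/V₁).
P₁V₁ = (106 kPa)(20 L) = 2120 J.
W = 2120 × ln(7.02/20) = 2120 × -1.047
W_by_gas = -2220 J; work on gas = −W_by = 2220 J.

W ≈ 2220 J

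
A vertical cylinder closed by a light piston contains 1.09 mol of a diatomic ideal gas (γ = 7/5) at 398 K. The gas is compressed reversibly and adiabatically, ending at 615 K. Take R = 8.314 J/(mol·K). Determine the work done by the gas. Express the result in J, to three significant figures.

W ≈ -4920 J

Adiabatic ⇒ Q = 0, so W_by = −ΔU = nCᵥ(T₁ − T₂).
Cᵥ = 5R/2 = 20.79 J/(mol·K).
W = (1.09)(20.79)(398 − 615) = -4916 J.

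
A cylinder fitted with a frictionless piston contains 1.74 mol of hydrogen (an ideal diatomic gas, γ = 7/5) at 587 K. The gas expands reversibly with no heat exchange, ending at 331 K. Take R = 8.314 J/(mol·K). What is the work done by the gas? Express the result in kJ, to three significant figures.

W ≈ 9.26 kJ

Adiabatic ⇒ Q = 0, so W_by = −ΔU = nCᵥ(T₁ − T₂).
Cᵥ = 5R/2 = 20.79 J/(mol·K).
W = (1.74)(20.79)(587 − 331) = 9258 J.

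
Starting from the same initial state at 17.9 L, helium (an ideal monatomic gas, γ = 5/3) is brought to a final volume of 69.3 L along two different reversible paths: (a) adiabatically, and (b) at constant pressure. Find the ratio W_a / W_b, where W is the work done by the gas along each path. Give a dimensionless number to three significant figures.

W_a / W_b ≈ 0.311

Path (a) adiabatic: W = P₁V₁(1 − (V₁/V₂)^(γ−1))/(γ−1) → W_a/(P₁V₁) = 0.8916.
Path (b) isobaric: W = P₁(V₂ − V₁) → W_b/(P₁V₁) = 2.872.
W_a / W_b = 0.8916 / 2.872 = 0.3105.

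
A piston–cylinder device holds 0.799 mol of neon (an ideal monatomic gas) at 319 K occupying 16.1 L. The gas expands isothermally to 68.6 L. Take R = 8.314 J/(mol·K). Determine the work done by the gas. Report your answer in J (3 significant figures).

W ≈ 3070 J

Isothermal: W = nRT ln(V₂/V₁).
W = (0.799)(8.314)(319) × ln(68.6/16.1)
  = 2119 × 1.449
W_by_gas = 3072 J.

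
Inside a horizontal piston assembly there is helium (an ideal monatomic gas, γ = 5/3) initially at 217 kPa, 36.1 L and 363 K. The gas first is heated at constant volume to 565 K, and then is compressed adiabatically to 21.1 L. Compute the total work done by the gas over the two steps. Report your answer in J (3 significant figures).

Step 1 (isochoric): W = 0 (constant volume).
After step 1: P = 337.8 kPa (V unchanged).
Step 2 (adiabatic): W = (P₁V₁ − P₂V₂)/(γ−1) = (12193 − 17442)/0.667 = -7873 J.
W_total = 0 − 7873 = -7873 J.

W_total ≈ -7870 J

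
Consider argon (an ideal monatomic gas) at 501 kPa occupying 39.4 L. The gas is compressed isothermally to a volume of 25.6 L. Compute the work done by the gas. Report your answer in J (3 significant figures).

Isothermal: W = nRT ln(V₂/V₁) = P₁V₁ ln(V₂/V₁).
P₁V₁ = (501 kPa)(39.4 L) = 19739 J.
W = 19739 × ln(25.6/39.4) = 19739 × -0.4312
W_by_gas = -8511 J.

W ≈ -8510 J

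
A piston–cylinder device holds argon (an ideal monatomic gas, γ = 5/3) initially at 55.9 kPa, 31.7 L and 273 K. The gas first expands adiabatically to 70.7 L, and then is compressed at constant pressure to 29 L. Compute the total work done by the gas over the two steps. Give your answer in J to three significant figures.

Step 1 (adiabatic): W = (P₁V₁ − P₂V₂)/(γ−1) = (1772 − 1038)/0.667 = 1101 J.
After step 1: P = 14.68 kPa, V = 70.7 L, T = 159.9 K.
Step 2 (isobaric): W = PΔV = (14.68 kPa)(29 − 70.7 L) = -612.3 J.
W_total = 1101 − 612.3 = 488.6 J.

W_total ≈ 489 J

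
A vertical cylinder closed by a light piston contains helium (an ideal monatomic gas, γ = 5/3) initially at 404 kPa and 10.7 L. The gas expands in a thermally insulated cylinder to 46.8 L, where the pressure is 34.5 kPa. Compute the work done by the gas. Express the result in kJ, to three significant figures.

W ≈ 4.06 kJ

Adiabatic: W = (P₁V₁ − P₂V₂)/(γ − 1) with γ = 5/3.
P₁V₁ = 4323 J, P₂V₂ = 1615 J.
W = (4323 − 1615) / 0.6667 = 4062 J.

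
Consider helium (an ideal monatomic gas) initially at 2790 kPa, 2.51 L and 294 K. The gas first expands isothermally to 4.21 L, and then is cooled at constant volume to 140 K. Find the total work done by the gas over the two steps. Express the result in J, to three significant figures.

Step 1 (isothermal): W = P₁V₁ ln(V₂/V₁) = (7003) ln(4.21/2.51) = 3622 J.
Step 2 (isochoric): W = 0 (constant volume).
W_total = 3622 + 0 = 3622 J.

W_total ≈ 3620 J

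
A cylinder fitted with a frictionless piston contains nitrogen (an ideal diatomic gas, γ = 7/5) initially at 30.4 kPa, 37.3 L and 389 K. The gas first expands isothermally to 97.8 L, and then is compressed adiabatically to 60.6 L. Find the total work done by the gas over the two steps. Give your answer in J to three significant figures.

W_total ≈ 495 J

Step 1 (isothermal): W = P₁V₁ ln(V₂/V₁) = (1134) ln(97.8/37.3) = 1093 J.
After step 1: P = 11.59 kPa, V = 97.8 L, T = 389 K.
Step 2 (adiabatic): W = (P₁V₁ − P₂V₂)/(γ−1) = (1134 − 1373)/0.4 = -598.2 J.
W_total = 1093 − 598.2 = 494.9 J.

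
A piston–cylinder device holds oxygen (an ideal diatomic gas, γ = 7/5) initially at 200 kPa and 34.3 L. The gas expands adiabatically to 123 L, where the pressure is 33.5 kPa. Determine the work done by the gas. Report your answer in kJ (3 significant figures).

Adiabatic: W = (P₁V₁ − P₂V₂)/(γ − 1) with γ = 7/5.
P₁V₁ = 6860 J, P₂V₂ = 4120 J.
W = (6860 − 4120) / 0.4 = 6849 J.

W ≈ 6.85 kJ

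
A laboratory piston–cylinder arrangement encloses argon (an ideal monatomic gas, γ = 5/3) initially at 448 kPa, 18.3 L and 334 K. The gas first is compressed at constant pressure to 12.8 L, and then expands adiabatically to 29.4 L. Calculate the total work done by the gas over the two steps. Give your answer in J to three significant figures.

W_total ≈ 1200 J

Step 1 (isobaric): W = PΔV = (448 kPa)(12.8 − 18.3 L) = -2464 J.
After step 1: P = 448 kPa, V = 12.8 L, T = 233.6 K.
Step 2 (adiabatic): W = (P₁V₁ − P₂V₂)/(γ−1) = (5734 − 3294)/0.667 = 3661 J.
W_total = -2464 + 3661 = 1197 J.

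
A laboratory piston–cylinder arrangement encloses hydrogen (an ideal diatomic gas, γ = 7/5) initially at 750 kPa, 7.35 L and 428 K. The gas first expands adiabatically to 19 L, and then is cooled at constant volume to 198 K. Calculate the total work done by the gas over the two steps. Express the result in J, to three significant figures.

Step 1 (adiabatic): W = (P₁V₁ − P₂V₂)/(γ−1) = (5512 − 3770)/0.4 = 4356 J.
Step 2 (isochoric): W = 0 (constant volume).
W_total = 4356 + 0 = 4356 J.

W_total ≈ 4360 J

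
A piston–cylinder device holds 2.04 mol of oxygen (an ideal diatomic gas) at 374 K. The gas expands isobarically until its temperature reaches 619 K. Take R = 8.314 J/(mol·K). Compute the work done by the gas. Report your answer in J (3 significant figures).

Isobaric: W = P ΔV = nR ΔT.
W = (2.04)(8.314)(619 − 374) = 4155 J.

W ≈ 4160 J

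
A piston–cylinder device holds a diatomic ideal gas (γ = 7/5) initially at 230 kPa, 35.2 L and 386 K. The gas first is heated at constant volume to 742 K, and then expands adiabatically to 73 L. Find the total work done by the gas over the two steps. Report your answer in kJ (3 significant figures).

W_total ≈ 9.85 kJ

Step 1 (isochoric): W = 0 (constant volume).
After step 1: P = 442.1 kPa (V unchanged).
Step 2 (adiabatic): W = (P₁V₁ − P₂V₂)/(γ−1) = (15563 − 11625)/0.4 = 9846 J.
W_total = 0 + 9846 = 9846 J.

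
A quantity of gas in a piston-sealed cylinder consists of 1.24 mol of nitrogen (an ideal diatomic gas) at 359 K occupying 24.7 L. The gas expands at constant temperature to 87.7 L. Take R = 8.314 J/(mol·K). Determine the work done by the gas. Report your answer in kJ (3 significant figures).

Isothermal: W = nRT ln(V₂/V₁).
W = (1.24)(8.314)(359) × ln(87.7/24.7)
  = 3701 × 1.267
W_by_gas = 4690 J.

W ≈ 4.69 kJ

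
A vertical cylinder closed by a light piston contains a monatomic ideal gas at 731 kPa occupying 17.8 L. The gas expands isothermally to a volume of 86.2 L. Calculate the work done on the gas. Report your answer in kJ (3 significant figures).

W ≈ -20.5 kJ

Isothermal: W = nRT ln(V₂/V₁) = P₁V₁ ln(V₂/V₁).
P₁V₁ = (731 kPa)(17.8 L) = 13012 J.
W = 13012 × ln(86.2/17.8) = 13012 × 1.577
W_by_gas = 20526 J; work on gas = −W_by = -20526 J.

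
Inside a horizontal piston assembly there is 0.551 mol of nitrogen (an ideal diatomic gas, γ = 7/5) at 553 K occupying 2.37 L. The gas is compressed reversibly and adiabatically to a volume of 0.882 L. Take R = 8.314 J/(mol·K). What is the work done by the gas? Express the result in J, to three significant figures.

Adiabatic: TV^(γ−1) = const with γ = 7/5.
T₂ = T₁ (V₁/V₂)^(γ−1) = 553 × (2.37/0.882)^0.4 = 553 × 1.485 = 821.2 K.
W_by = nCᵥ(T₁ − T₂) = (0.551)(20.79)(553 − 821.2) = -3071 J.

W ≈ -3070 J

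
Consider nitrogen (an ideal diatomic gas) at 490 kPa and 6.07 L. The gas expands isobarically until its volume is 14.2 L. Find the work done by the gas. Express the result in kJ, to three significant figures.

Isobaric: W = P ΔV.
W = (490 kPa)(14.2 − 6.07 L) = (490)(8.13) = 3984 J.

W ≈ 3.98 kJ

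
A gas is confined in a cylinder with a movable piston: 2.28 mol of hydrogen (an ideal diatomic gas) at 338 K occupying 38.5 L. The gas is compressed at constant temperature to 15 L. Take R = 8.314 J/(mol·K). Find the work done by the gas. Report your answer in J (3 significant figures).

Isothermal: W = nRT ln(V₂/V₁).
W = (2.28)(8.314)(338) × ln(15/38.5)
  = 6407 × -0.9426
W_by_gas = -6039 J.

W ≈ -6040 J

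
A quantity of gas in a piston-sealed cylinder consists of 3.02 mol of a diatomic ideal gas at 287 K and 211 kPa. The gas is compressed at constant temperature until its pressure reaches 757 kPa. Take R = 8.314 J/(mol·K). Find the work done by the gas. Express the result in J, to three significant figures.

Isothermal process: W = nRT ln(V₂/V₁) = nRT ln(P₁/P₂).
W = (3.02)(8.314)(287) × ln(211/757)
  = 7206 × ln(0.2787) = 7206 × -1.278
W_by_gas = -9206 J.

W ≈ -9210 J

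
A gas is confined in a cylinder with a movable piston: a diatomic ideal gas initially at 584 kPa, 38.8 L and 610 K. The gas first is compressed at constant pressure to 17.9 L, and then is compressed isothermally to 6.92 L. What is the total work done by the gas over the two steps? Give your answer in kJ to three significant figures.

W_total ≈ -22.1 kJ

Step 1 (isobaric): W = PΔV = (584 kPa)(17.9 − 38.8 L) = -12206 J.
After step 1: P = 584 kPa, V = 17.9 L, T = 281.4 K.
Step 2 (isothermal): W = P₁V₁ ln(V₂/V₁) = (10454) ln(6.92/17.9) = -9935 J.
W_total = -12206 − 9935 = -22141 J.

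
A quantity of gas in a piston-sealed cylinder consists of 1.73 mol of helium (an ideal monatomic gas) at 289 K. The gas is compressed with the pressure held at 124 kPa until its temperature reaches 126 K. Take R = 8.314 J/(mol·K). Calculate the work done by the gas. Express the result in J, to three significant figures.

W ≈ -2340 J

Isobaric: W = P ΔV = nR ΔT.
W = (1.73)(8.314)(126 − 289) = -2344 J.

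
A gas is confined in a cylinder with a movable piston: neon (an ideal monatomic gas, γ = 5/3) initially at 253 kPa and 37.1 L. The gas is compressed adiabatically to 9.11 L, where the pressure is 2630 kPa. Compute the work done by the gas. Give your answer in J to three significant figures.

W ≈ -21900 J

Adiabatic: W = (P₁V₁ − P₂V₂)/(γ − 1) with γ = 5/3.
P₁V₁ = 9386 J, P₂V₂ = 23959 J.
W = (9386 − 23959) / 0.6667 = -21859 J.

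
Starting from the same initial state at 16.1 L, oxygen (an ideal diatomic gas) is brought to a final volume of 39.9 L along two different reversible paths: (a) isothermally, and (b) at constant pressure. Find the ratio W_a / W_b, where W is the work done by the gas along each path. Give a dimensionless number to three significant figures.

W_a / W_b ≈ 0.614

Path (a) isothermal: W = P₁V₁ ln(V₂/V₁) → W_a/(P₁V₁) = 0.9076.
Path (b) isobaric: W = P₁(V₂ − V₁) → W_b/(P₁V₁) = 1.478.
W_a / W_b = 0.9076 / 1.478 = 0.6139.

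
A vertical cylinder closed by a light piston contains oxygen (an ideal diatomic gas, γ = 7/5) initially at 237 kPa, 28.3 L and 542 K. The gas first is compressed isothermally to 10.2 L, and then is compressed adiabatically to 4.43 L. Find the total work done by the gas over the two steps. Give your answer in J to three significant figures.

Step 1 (isothermal): W = P₁V₁ ln(V₂/V₁) = (6707) ln(10.2/28.3) = -6844 J.
After step 1: P = 657.6 kPa, V = 10.2 L, T = 542 K.
Step 2 (adiabatic): W = (P₁V₁ − P₂V₂)/(γ−1) = (6707 − 9363)/0.4 = -6640 J.
W_total = -6844 − 6640 = -13484 J.

W_total ≈ -13500 J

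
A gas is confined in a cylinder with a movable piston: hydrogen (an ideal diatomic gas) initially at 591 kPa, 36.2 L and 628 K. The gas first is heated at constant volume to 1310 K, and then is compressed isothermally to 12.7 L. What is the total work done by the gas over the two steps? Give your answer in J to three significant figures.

W_total ≈ -46700 J

Step 1 (isochoric): W = 0 (constant volume).
After step 1: P = 1233 kPa (V unchanged).
Step 2 (isothermal): W = P₁V₁ ln(V₂/V₁) = (44628) ln(12.7/36.2) = -46746 J.
W_total = 0 − 46746 = -46746 J.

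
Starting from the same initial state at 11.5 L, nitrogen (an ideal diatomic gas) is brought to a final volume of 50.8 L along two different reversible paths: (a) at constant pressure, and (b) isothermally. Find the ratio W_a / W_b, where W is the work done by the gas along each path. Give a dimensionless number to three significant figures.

Path (a) isobaric: W = P₁(V₂ − V₁) → W_a/(P₁V₁) = 3.417.
Path (b) isothermal: W = P₁V₁ ln(V₂/V₁) → W_b/(P₁V₁) = 1.486.
W_a / W_b = 3.417 / 1.486 = 2.3.

W_a / W_b ≈ 2.30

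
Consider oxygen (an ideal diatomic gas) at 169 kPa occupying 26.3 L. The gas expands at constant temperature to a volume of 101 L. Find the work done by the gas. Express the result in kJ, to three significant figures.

W ≈ 5.98 kJ

Isothermal: W = nRT ln(V₂/V₁) = P₁V₁ ln(V₂/V₁).
P₁V₁ = (169 kPa)(26.3 L) = 4445 J.
W = 4445 × ln(101/26.3) = 4445 × 1.346
W_by_gas = 5981 J.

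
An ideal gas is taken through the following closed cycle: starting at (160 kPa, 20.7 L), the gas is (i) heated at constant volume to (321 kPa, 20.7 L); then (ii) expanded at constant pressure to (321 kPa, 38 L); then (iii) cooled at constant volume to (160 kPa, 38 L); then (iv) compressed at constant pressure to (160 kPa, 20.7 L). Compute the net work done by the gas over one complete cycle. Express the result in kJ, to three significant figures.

Constant-volume legs do no work.
W(ii) = (321)(38 − 20.7) = 5553 J; W(iv) = (160)(20.7 − 38) = -2768 J.
W_net = 5553 − 2768 = 2785 J (the clockwise enclosed area).

W_net ≈ 2.79 kJ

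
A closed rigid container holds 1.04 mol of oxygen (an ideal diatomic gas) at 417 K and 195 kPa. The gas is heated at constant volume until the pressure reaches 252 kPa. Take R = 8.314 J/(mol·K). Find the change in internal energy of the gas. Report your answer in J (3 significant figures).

Constant volume ⇒ W = 0, so Q = ΔU = nCᵥΔT with Cᵥ = 5R/2 = 20.79 J/(mol·K).
At constant V, T₂/T₁ = P₂/P₁ ⇒ ΔT = T₁(P₂/P₁ − 1) = 417·(252/195 − 1) = 121.9 K.
ΔU = (1.04)(20.79)(121.9) = 2635 J.

ΔU ≈ 2630 J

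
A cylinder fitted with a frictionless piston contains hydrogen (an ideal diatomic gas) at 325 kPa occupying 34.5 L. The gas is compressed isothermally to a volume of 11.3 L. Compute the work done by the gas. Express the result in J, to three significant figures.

W ≈ -12500 J

Isothermal: W = nRT ln(V₂/V₁) = P₁V₁ ln(V₂/V₁).
P₁V₁ = (325 kPa)(34.5 L) = 11212 J.
W = 11212 × ln(11.3/34.5) = 11212 × -1.116
W_by_gas = -12515 J.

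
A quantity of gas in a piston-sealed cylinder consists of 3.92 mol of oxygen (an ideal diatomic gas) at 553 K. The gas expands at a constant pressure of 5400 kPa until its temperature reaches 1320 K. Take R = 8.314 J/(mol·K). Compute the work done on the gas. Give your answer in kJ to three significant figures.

Isobaric: W = P ΔV = nR ΔT.
W = (3.92)(8.314)(1320 − 553) = 24997 J.
Work on gas = −W_by = -24997 J.

W ≈ -25.0 kJ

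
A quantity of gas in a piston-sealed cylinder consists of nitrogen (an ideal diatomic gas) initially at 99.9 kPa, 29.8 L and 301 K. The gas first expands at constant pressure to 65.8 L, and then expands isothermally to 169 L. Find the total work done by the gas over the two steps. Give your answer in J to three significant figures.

W_total ≈ 9800 J

Step 1 (isobaric): W = PΔV = (99.9 kPa)(65.8 − 29.8 L) = 3596 J.
After step 1: P = 99.9 kPa, V = 65.8 L, T = 664.6 K.
Step 2 (isothermal): W = P₁V₁ ln(V₂/V₁) = (6573) ln(169/65.8) = 6201 J.
W_total = 3596 + 6201 = 9797 J.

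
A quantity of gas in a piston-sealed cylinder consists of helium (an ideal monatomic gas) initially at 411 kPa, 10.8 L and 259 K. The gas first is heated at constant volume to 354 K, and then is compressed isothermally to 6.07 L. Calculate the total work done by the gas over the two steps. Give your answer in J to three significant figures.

W_total ≈ -3500 J

Step 1 (isochoric): W = 0 (constant volume).
After step 1: P = 561.8 kPa (V unchanged).
Step 2 (isothermal): W = P₁V₁ ln(V₂/V₁) = (6067) ln(6.07/10.8) = -3496 J.
W_total = 0 − 3496 = -3496 J.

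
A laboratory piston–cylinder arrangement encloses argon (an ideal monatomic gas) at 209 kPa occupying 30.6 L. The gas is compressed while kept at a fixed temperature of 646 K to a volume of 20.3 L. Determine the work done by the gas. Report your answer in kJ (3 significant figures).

W ≈ -2.62 kJ

Isothermal: W = nRT ln(V₂/V₁) = P₁V₁ ln(V₂/V₁).
P₁V₁ = (209 kPa)(30.6 L) = 6395 J.
W = 6395 × ln(20.3/30.6) = 6395 × -0.4104
W_by_gas = -2625 J.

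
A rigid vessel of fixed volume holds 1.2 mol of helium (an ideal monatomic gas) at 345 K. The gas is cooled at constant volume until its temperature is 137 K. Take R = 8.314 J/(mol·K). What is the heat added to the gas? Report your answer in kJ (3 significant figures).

Constant volume ⇒ W = 0, so Q = ΔU = nCᵥΔT with Cᵥ = 3R/2 = 12.47 J/(mol·K).
ΔU = (1.2)(12.47)(137 − 345) = -3113 J.

Q ≈ -3.11 kJ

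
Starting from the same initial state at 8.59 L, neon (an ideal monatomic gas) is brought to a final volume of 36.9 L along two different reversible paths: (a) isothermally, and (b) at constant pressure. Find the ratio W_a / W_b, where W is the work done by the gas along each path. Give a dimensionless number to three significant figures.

Path (a) isothermal: W = P₁V₁ ln(V₂/V₁) → W_a/(P₁V₁) = 1.458.
Path (b) isobaric: W = P₁(V₂ − V₁) → W_b/(P₁V₁) = 3.296.
W_a / W_b = 1.458 / 3.296 = 0.4423.

W_a / W_b ≈ 0.442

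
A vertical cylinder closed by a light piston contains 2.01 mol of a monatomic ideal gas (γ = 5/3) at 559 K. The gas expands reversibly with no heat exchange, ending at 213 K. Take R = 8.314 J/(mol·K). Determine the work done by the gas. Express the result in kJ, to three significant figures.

Adiabatic ⇒ Q = 0, so W_by = −ΔU = nCᵥ(T₁ − T₂).
Cᵥ = 3R/2 = 12.47 J/(mol·K).
W = (2.01)(12.47)(559 − 213) = 8673 J.

W ≈ 8.67 kJ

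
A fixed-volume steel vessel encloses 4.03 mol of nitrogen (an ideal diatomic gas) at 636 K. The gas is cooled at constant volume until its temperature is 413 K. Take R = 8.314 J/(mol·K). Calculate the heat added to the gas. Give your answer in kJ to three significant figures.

Constant volume ⇒ W = 0, so Q = ΔU = nCᵥΔT with Cᵥ = 5R/2 = 20.79 J/(mol·K).
ΔU = (4.03)(20.79)(413 − 636) = -18679 J.

Q ≈ -18.7 kJ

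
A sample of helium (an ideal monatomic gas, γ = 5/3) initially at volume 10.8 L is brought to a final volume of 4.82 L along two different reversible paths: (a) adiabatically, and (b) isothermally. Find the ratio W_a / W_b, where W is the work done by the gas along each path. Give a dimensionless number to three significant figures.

Path (a) adiabatic: W = P₁V₁(1 − (V₁/V₂)^(γ−1))/(γ−1) → W_a/(P₁V₁) = -1.068.
Path (b) isothermal: W = P₁V₁ ln(V₂/V₁) → W_b/(P₁V₁) = -0.8068.
W_a / W_b = -1.068 / -0.8068 = 1.324.

W_a / W_b ≈ 1.32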